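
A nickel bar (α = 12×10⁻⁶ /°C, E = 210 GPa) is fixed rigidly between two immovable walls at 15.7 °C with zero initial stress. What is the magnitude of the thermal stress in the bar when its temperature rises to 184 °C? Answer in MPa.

σ = 424 MPa

Fully constrained: the free strain ε = αΔT is blocked, so σ = Eε = EαΔT.
|ΔT| = 168.3 K
σ = 210×10⁹ × 12×10⁻⁶ × 168.3 = 4.24×10⁸ Pa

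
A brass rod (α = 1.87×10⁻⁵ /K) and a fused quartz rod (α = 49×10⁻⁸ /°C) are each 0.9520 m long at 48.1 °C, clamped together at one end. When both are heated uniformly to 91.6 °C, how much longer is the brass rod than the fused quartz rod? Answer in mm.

0.754 mm

ΔT = 43.5 K
brass: ΔL = 1.87×10⁻⁵ × 0.9520 m × 43.5 = 7.7440×10⁻⁴ m = 0.77440 mm
fused quartz: ΔL = 49×10⁻⁸ × 0.9520 m × 43.5 = 2.0292×10⁻⁵ m = 0.020292 mm
difference = 0.77440 − 0.020292 = 0.754108 mm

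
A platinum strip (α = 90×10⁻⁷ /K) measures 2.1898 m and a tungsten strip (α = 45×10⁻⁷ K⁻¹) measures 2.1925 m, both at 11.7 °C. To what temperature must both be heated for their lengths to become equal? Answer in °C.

T = 286.0 °C

Equal length when α₁L₁ΔT − α₂L₂ΔT = L₂ − L₁ = 2.70×10⁻³ m
α₁L₁ = 1.97082×10⁻⁵, α₂L₂ = 9.86625×10⁻⁶ → Δ(αL) = 9.84195×10⁻⁶ m/K
ΔT = 2.70×10⁻³ / 9.84195×10⁻⁶ = 274.336 K, so T = 11.7 + 274.336 = 286.036 °C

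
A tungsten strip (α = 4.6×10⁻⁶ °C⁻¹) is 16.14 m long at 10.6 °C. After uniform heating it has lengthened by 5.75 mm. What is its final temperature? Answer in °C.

T = 88.0 °C

ΔL = αL₀ΔT ⇒ ΔT = ΔL / (αL₀)
ΔT = 5.75×10⁻³ m / (4.6×10⁻⁶ × 16.14 m) = 77.447 K
T = 10.6 + 77.447 = 88.047 °C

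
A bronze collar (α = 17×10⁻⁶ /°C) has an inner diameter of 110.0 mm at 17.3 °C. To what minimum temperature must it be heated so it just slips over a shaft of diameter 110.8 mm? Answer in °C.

Required Δd = 110.8 − 110.0 = 0.8 mm
Δd = αd₀ΔT ⇒ ΔT = Δd/(αd₀) = 0.8 / (17×10⁻⁶ × 110.0) = 427.81 K
T_min = 17.3 + 427.81 = 445.11 °C

T = 445 °C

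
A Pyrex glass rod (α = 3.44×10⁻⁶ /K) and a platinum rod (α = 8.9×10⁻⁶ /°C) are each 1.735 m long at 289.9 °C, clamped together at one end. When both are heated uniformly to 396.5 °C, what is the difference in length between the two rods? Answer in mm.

ΔT = 106.6 K
Pyrex glass: ΔL = 3.44×10⁻⁶ × 1.735 m × 106.6 = 6.3623×10⁻⁴ m = 0.63623 mm
platinum: ΔL = 8.9×10⁻⁶ × 1.735 m × 106.6 = 1.6461×10⁻³ m = 1.6461 mm
difference = 1.6461 − 0.63623 = 1.00987 mm

1.01 mm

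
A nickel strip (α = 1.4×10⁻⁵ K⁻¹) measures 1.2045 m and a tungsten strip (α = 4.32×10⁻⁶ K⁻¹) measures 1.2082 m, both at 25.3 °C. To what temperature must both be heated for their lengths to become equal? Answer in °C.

L₁(1 + α₁ΔT) = L₂(1 + α₂ΔT) ⇒ ΔT = (L₂ − L₁)/(α₁L₁ − α₂L₂)
L₂ − L₁ = 1.2082 − 1.2045 = 3.70×10⁻³ m
α₁L₁ − α₂L₂ = 1.4×10⁻⁵×1.2045 − 4.32×10⁻⁶×1.2082 = 1.1643576×10⁻⁵ m/K
ΔT = 3.70×10⁻³ / 1.1643576×10⁻⁵ = 317.772 K
T = 25.3 + 317.772 = 343.072 °C

T = 343.1 °C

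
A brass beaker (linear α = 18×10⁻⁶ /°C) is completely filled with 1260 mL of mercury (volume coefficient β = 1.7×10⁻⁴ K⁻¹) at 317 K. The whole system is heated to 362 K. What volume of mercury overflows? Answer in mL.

6.58 mL

The beaker also expands: β_container ≈ 3α = 5.4×10⁻⁵ /K
Net overflow = V₀(β_liq − 3α_cont)ΔT
β − 3α = 1.70×10⁻⁴ − 5.4×10⁻⁵ = 1.16×10⁻⁴ /K; ΔT = 45 K
ΔV = 1260 × 1.16×10⁻⁴ × 45 = 6.58 mL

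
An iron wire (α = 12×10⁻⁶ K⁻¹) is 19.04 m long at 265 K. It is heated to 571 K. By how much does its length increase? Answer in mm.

ΔL = 69.9 mm

|ΔT| = |571 − 265| = 306 K
ΔL = αL₀ΔT = (12×10⁻⁶)(19.04)(306) = 6.99×10⁻² m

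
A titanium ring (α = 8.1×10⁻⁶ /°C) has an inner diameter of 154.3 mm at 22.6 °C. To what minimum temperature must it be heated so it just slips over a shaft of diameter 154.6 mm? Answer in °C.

T = 263 °C

Required Δd = 154.6 − 154.3 = 0.3 mm
Δd = αd₀ΔT ⇒ ΔT = Δd/(αd₀) = 0.3 / (8.1×10⁻⁶ × 154.3) = 240.03 K
T_min = 22.6 + 240.03 = 262.63 °C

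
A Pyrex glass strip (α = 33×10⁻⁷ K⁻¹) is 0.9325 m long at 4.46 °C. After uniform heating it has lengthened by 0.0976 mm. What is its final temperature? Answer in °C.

ΔL = αL₀ΔT ⇒ ΔT = ΔL / (αL₀)
ΔT = 0.0976×10⁻³ m / (33×10⁻⁷ × 0.9325 m) = 31.717 K
T = 4.46 + 31.717 = 36.177 °C

T = 36.2 °C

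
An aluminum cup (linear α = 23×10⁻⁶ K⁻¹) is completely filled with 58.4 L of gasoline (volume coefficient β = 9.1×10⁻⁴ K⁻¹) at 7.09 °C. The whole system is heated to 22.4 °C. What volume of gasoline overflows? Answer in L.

0.752 L

The cup also expands: β_container ≈ 3α = 6.9×10⁻⁵ /K
Net overflow = V₀(β_liq − 3α_cont)ΔT
β − 3α = 9.10×10⁻⁴ − 6.9×10⁻⁵ = 8.41×10⁻⁴ /K; ΔT = 15.31 K
ΔV = 58.4 × 8.41×10⁻⁴ × 15.31 = 0.752 L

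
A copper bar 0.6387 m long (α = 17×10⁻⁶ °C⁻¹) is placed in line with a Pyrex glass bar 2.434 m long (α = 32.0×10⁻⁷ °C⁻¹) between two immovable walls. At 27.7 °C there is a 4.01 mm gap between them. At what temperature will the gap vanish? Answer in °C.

T = 243 °C

α₁L₁ = 1.08579×10⁻⁵ m/K, α₂L₂ = 7.7888×10⁻⁶ m/K → total 1.86467×10⁻⁵ m/K
ΔT = g/(α₁L₁+α₂L₂) = 4.01×10⁻³ / 1.86467×10⁻⁵ = 215.05 K
T = 27.7 + 215.05 = 242.75 °C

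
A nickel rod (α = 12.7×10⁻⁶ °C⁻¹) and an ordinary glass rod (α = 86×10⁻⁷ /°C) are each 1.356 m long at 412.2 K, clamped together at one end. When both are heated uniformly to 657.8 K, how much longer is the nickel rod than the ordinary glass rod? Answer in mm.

1.37 mm

ΔT = 245.6 K
nickel: ΔL = 12.7×10⁻⁶ × 1.356 m × 245.6 = 4.2295×10⁻³ m = 4.2295 mm
ordinary glass: ΔL = 86×10⁻⁷ × 1.356 m × 245.6 = 2.8641×10⁻³ m = 2.8641 mm
difference = 4.2295 − 2.8641 = 1.3654 mm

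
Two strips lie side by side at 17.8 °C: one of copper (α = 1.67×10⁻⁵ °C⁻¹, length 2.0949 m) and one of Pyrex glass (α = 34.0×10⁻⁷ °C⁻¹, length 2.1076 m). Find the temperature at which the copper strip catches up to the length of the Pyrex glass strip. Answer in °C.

T = 474.3 °C

Equal length when α₁L₁ΔT − α₂L₂ΔT = L₂ − L₁ = 1.27×10⁻² m
α₁L₁ = 3.498483×10⁻⁵, α₂L₂ = 7.16584×10⁻⁶ → Δ(αL) = 2.781899×10⁻⁵ m/K
ΔT = 1.27×10⁻² / 2.781899×10⁻⁵ = 456.523 K, so T = 17.8 + 456.523 = 474.323 °C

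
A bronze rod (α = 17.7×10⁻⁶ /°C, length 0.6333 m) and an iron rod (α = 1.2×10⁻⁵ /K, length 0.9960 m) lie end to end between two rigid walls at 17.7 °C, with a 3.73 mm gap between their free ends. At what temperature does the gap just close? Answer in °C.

Gap closes when ΔL₁ + ΔL₂ = 3.73 mm = 3.73×10⁻³ m
(α₁L₁ + α₂L₂)ΔT = g
α₁L₁ + α₂L₂ = 17.7×10⁻⁶×0.6333 + 1.2×10⁻⁵×0.9960 = 2.316141×10⁻⁵ m/K
ΔT = 3.73×10⁻³ / 2.316141×10⁻⁵ = 161.04 K
T = 17.7 + 161.04 = 178.74 °C

T = 179 °C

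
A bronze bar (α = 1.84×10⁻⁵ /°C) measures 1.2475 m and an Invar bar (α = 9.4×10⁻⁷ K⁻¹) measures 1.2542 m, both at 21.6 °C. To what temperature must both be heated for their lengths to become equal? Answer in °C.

T = 329.3 °C

Equal length when α₁L₁ΔT − α₂L₂ΔT = L₂ − L₁ = 6.70×10⁻³ m
α₁L₁ = 2.2954×10⁻⁵, α₂L₂ = 1.178948×10⁻⁶ → Δ(αL) = 2.1775052×10⁻⁵ m/K
ΔT = 6.70×10⁻³ / 2.1775052×10⁻⁵ = 307.692 K, so T = 21.6 + 307.692 = 329.292 °C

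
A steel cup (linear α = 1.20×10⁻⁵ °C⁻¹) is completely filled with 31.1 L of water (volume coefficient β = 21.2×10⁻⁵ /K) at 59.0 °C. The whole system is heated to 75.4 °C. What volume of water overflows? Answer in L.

0.0898 L

The cup also expands: β_container ≈ 3α = 3.6×10⁻⁵ /K
Net overflow = V₀(β_liq − 3α_cont)ΔT
β − 3α = 2.12×10⁻⁴ − 3.6×10⁻⁵ = 1.76×10⁻⁴ /K; ΔT = 16.4 K
ΔV = 31.1 × 1.76×10⁻⁴ × 16.4 = 0.0898 L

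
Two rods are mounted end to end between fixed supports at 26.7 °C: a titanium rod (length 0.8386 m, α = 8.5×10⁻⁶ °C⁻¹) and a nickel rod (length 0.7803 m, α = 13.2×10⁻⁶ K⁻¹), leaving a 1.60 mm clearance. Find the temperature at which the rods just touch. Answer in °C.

α₁L₁ = 7.1281×10⁻⁶ m/K, α₂L₂ = 1.029996×10⁻⁵ m/K → total 1.742806×10⁻⁵ m/K
ΔT = g/(α₁L₁+α₂L₂) = 1.60×10⁻³ / 1.742806×10⁻⁵ = 91.81 K
T = 26.7 + 91.81 = 118.51 °C

T = 119 °C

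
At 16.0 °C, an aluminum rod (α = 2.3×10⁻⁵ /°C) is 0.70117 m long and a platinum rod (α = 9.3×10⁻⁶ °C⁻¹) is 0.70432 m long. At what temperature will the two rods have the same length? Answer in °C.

T = 344.9 °C

Equal length when α₁L₁ΔT − α₂L₂ΔT = L₂ − L₁ = 3.15×10⁻³ m
α₁L₁ = 1.612691×10⁻⁵, α₂L₂ = 6.550176×10⁻⁶ → Δ(αL) = 9.576734×10⁻⁶ m/K
ΔT = 3.15×10⁻³ / 9.576734×10⁻⁶ = 328.922 K, so T = 16.0 + 328.922 = 344.922 °C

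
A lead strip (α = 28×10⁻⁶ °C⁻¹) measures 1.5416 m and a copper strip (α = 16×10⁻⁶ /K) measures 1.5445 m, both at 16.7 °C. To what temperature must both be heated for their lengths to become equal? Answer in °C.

T = 173.9 °C

L₁(1 + α₁ΔT) = L₂(1 + α₂ΔT) ⇒ ΔT = (L₂ − L₁)/(α₁L₁ − α₂L₂)
L₂ − L₁ = 1.5445 − 1.5416 = 2.90×10⁻³ m
α₁L₁ − α₂L₂ = 28×10⁻⁶×1.5416 − 16×10⁻⁶×1.5445 = 1.84528×10⁻⁵ m/K
ΔT = 2.90×10⁻³ / 1.84528×10⁻⁵ = 157.158 K
T = 16.7 + 157.158 = 173.858 °C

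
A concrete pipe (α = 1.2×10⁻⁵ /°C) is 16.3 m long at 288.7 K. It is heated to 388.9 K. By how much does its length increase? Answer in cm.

|ΔT| = |388.9 − 288.7| = 100.2 K
ΔL = αL₀ΔT = (1.2×10⁻⁵)(16.3)(100.2) = 1.96×10⁻² m

ΔL = 1.96 cm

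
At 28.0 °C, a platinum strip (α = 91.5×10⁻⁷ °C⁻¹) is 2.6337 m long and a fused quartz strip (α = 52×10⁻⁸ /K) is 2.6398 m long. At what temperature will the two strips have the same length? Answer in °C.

T = 296.4 °C

Equal length when α₁L₁ΔT − α₂L₂ΔT = L₂ − L₁ = 6.10×10⁻³ m
α₁L₁ = 2.4098355×10⁻⁵, α₂L₂ = 1.372696×10⁻⁶ → Δ(αL) = 2.2725659×10⁻⁵ m/K
ΔT = 6.10×10⁻³ / 2.2725659×10⁻⁵ = 268.419 K, so T = 28.0 + 268.419 = 296.419 °C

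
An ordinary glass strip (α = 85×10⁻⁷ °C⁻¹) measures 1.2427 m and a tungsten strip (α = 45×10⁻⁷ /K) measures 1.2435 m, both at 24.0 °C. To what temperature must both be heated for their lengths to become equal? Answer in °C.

T = 185.1 °C

L₁(1 + α₁ΔT) = L₂(1 + α₂ΔT) ⇒ ΔT = (L₂ − L₁)/(α₁L₁ − α₂L₂)
L₂ − L₁ = 1.2435 − 1.2427 = 8.00×10⁻⁴ m
α₁L₁ − α₂L₂ = 85×10⁻⁷×1.2427 − 45×10⁻⁷×1.2435 = 4.9672×10⁻⁶ m/K
ΔT = 8.00×10⁻⁴ / 4.9672×10⁻⁶ = 161.057 K
T = 24.0 + 161.057 = 185.057 °C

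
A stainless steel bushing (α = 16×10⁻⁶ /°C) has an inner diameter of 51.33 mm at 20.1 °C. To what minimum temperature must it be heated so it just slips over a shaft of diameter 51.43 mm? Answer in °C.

T = 142 °C

Required Δd = 51.43 − 51.33 = 0.10 mm
Δd = αd₀ΔT ⇒ ΔT = Δd/(αd₀) = 0.10 / (16×10⁻⁶ × 51.33) = 121.76 K
T_min = 20.1 + 121.76 = 141.86 °C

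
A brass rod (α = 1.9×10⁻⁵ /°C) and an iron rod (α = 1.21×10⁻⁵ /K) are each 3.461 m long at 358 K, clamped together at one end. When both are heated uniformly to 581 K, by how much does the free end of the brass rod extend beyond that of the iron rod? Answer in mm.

5.33 mm

ΔT = 223 K
brass: ΔL = 1.9×10⁻⁵ × 3.461 m × 223 = 1.4664×10⁻² m = 14.664 mm
iron: ΔL = 1.21×10⁻⁵ × 3.461 m × 223 = 9.3388×10⁻³ m = 9.3388 mm
difference = 14.664 − 9.3388 = 5.3252 mm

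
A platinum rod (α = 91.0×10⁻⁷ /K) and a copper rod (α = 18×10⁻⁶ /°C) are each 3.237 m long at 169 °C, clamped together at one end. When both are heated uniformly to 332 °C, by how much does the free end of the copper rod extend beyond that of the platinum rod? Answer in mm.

4.70 mm

ΔT = 163 K
platinum: ΔL = 91.0×10⁻⁷ × 3.237 m × 163 = 4.8014×10⁻³ m = 4.8014 mm
copper: ΔL = 18×10⁻⁶ × 3.237 m × 163 = 9.4974×10⁻³ m = 9.4974 mm
difference = 9.4974 − 4.8014 = 4.6960 mm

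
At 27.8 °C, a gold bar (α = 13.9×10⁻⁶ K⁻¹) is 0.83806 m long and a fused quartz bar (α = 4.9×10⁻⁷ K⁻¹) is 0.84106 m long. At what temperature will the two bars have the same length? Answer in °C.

T = 294.8 °C

Equal length when α₁L₁ΔT − α₂L₂ΔT = L₂ − L₁ = 3.00×10⁻³ m
α₁L₁ = 1.1649034×10⁻⁵, α₂L₂ = 4.121194×10⁻⁷ → Δ(αL) = 1.12369146×10⁻⁵ m/K
ΔT = 3.00×10⁻³ / 1.12369146×10⁻⁵ = 266.977 K, so T = 27.8 + 266.977 = 294.777 °C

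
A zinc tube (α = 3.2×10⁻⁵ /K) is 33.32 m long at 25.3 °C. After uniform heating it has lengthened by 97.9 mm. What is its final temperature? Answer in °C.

T = 117 °C

ΔL = αL₀ΔT ⇒ ΔT = ΔL / (αL₀)
ΔT = 97.9×10⁻³ m / (3.2×10⁻⁵ × 33.32 m) = 91.82 K
T = 25.3 + 91.82 = 117.12 °C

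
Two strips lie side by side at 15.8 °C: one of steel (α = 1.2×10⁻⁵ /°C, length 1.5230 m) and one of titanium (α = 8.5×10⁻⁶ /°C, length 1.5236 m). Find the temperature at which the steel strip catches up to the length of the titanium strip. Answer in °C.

L₁(1 + α₁ΔT) = L₂(1 + α₂ΔT) ⇒ ΔT = (L₂ − L₁)/(α₁L₁ − α₂L₂)
L₂ − L₁ = 1.5236 − 1.5230 = 6.00×10⁻⁴ m
α₁L₁ − α₂L₂ = 1.2×10⁻⁵×1.5230 − 8.5×10⁻⁶×1.5236 = 5.3254×10⁻⁶ m/K
ΔT = 6.00×10⁻⁴ / 5.3254×10⁻⁶ = 112.668 K
T = 15.8 + 112.668 = 128.468 °C

T = 128.5 °C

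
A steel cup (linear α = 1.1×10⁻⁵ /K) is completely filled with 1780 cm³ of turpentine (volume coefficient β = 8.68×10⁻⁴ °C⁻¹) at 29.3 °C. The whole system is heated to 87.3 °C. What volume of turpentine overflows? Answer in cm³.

86.2 cm³

The cup also expands: β_container ≈ 3α = 3.3×10⁻⁵ /K
Net overflow = V₀(β_liq − 3α_cont)ΔT
β − 3α = 8.68×10⁻⁴ − 3.3×10⁻⁵ = 8.35×10⁻⁴ /K; ΔT = 58.0 K
ΔV = 1780 × 8.35×10⁻⁴ × 58.0 = 86.2 cm³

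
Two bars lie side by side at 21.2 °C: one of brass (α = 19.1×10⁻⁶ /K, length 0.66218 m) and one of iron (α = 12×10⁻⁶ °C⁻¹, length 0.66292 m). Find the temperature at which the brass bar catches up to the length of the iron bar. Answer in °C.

T = 178.9 °C

L₁(1 + α₁ΔT) = L₂(1 + α₂ΔT) ⇒ ΔT = (L₂ − L₁)/(α₁L₁ − α₂L₂)
L₂ − L₁ = 0.66292 − 0.66218 = 7.40×10⁻⁴ m
α₁L₁ − α₂L₂ = 19.1×10⁻⁶×0.66218 − 12×10⁻⁶×0.66292 = 4.692598×10⁻⁶ m/K
ΔT = 7.40×10⁻⁴ / 4.692598×10⁻⁶ = 157.695 K
T = 21.2 + 157.695 = 178.895 °C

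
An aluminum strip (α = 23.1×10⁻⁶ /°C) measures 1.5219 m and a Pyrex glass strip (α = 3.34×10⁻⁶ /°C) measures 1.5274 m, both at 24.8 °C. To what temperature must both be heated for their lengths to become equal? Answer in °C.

T = 207.8 °C

L₁(1 + α₁ΔT) = L₂(1 + α₂ΔT) ⇒ ΔT = (L₂ − L₁)/(α₁L₁ − α₂L₂)
L₂ − L₁ = 1.5274 − 1.5219 = 5.50×10⁻³ m
α₁L₁ − α₂L₂ = 23.1×10⁻⁶×1.5219 − 3.34×10⁻⁶×1.5274 = 3.0054374×10⁻⁵ m/K
ΔT = 5.50×10⁻³ / 3.0054374×10⁻⁵ = 183.002 K
T = 24.8 + 183.002 = 207.802 °C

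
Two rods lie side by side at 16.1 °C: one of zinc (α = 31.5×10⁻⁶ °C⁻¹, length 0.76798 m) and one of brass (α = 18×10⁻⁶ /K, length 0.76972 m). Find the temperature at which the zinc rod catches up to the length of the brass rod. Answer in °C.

T = 184.4 °C

L₁(1 + α₁ΔT) = L₂(1 + α₂ΔT) ⇒ ΔT = (L₂ − L₁)/(α₁L₁ − α₂L₂)
L₂ − L₁ = 0.76972 − 0.76798 = 1.74×10⁻³ m
α₁L₁ − α₂L₂ = 31.5×10⁻⁶×0.76798 − 18×10⁻⁶×0.76972 = 1.033641×10⁻⁵ m/K
ΔT = 1.74×10⁻³ / 1.033641×10⁻⁵ = 168.337 K
T = 16.1 + 168.337 = 184.437 °C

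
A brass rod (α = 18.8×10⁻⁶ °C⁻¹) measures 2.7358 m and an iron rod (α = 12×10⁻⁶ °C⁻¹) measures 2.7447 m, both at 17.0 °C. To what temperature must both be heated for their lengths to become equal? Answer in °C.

T = 498.2 °C

L₁(1 + α₁ΔT) = L₂(1 + α₂ΔT) ⇒ ΔT = (L₂ − L₁)/(α₁L₁ − α₂L₂)
L₂ − L₁ = 2.7447 − 2.7358 = 8.90×10⁻³ m
α₁L₁ − α₂L₂ = 18.8×10⁻⁶×2.7358 − 12×10⁻⁶×2.7447 = 1.849664×10⁻⁵ m/K
ΔT = 8.90×10⁻³ / 1.849664×10⁻⁵ = 481.168 K
T = 17.0 + 481.168 = 498.168 °C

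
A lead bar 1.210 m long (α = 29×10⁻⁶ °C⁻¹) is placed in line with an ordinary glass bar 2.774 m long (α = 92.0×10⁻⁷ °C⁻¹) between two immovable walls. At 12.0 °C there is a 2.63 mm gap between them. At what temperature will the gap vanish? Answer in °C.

α₁L₁ = 3.509×10⁻⁵ m/K, α₂L₂ = 2.55208×10⁻⁵ m/K → total 6.06108×10⁻⁵ m/K
ΔT = g/(α₁L₁+α₂L₂) = 2.63×10⁻³ / 6.06108×10⁻⁵ = 43.392 K
T = 12.0 + 43.392 = 55.392 °C

T = 55.4 °C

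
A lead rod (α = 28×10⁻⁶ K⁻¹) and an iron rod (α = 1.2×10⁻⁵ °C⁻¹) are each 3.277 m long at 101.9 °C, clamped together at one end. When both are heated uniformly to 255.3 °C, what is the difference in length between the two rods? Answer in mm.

8.04 mm

ΔT = 153.4 K
lead: ΔL = 28×10⁻⁶ × 3.277 m × 153.4 = 1.4075×10⁻² m = 14.075 mm
iron: ΔL = 1.2×10⁻⁵ × 3.277 m × 153.4 = 6.0323×10⁻³ m = 6.0323 mm
difference = 14.075 − 6.0323 = 8.0427 mm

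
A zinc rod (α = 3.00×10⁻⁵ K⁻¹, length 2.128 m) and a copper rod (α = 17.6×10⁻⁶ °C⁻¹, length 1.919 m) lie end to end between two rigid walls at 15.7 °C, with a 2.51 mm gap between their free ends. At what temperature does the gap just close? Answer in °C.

T = 41.4 °C

α₁L₁ = 6.384×10⁻⁵ m/K, α₂L₂ = 3.37744×10⁻⁵ m/K → total 9.76144×10⁻⁵ m/K
ΔT = g/(α₁L₁+α₂L₂) = 2.51×10⁻³ / 9.76144×10⁻⁵ = 25.713 K
T = 15.7 + 25.713 = 41.413 °C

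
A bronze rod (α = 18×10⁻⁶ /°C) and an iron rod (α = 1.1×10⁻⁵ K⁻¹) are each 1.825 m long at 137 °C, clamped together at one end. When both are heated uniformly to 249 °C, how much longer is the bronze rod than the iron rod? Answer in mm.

ΔT = 112 K
bronze: ΔL = 18×10⁻⁶ × 1.825 m × 112 = 3.6792×10⁻³ m = 3.6792 mm
iron: ΔL = 1.1×10⁻⁵ × 1.825 m × 112 = 2.2484×10⁻³ m = 2.2484 mm
difference = 3.6792 − 2.2484 = 1.4308 mm

1.43 mm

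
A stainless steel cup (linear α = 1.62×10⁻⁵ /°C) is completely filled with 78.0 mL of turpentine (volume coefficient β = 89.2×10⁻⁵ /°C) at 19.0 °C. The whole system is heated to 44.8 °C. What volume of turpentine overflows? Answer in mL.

The cup also expands: β_container ≈ 3α = 4.86×10⁻⁵ /K
Net overflow = V₀(β_liq − 3α_cont)ΔT
β − 3α = 8.92×10⁻⁴ − 4.86×10⁻⁵ = 8.434×10⁻⁴ /K; ΔT = 25.8 K
ΔV = 78.0 × 8.434×10⁻⁴ × 25.8 = 1.70 mL

1.70 mL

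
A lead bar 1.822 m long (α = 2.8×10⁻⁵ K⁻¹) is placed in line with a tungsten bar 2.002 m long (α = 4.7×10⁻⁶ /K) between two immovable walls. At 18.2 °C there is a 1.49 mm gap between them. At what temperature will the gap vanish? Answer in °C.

α₁L₁ = 5.1016×10⁻⁵ m/K, α₂L₂ = 9.4094×10⁻⁶ m/K → total 6.04254×10⁻⁵ m/K
ΔT = g/(α₁L₁+α₂L₂) = 1.49×10⁻³ / 6.04254×10⁻⁵ = 24.659 K
T = 18.2 + 24.659 = 42.859 °C

T = 42.9 °C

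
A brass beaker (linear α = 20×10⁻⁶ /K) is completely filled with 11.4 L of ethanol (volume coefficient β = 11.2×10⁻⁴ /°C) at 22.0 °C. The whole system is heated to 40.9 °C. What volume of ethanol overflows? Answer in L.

The beaker also expands: β_container ≈ 3α = 6.0×10⁻⁵ /K
Net overflow = V₀(β_liq − 3α_cont)ΔT
β − 3α = 1.12×10⁻³ − 6.0×10⁻⁵ = 1.06×10⁻³ /K; ΔT = 18.9 K
ΔV = 11.4 × 1.06×10⁻³ × 18.9 = 0.228 L

0.228 L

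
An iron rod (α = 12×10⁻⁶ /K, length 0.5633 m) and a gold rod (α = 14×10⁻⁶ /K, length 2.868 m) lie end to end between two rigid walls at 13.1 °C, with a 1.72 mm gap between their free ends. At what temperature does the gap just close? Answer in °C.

Gap closes when ΔL₁ + ΔL₂ = 1.72 mm = 1.72×10⁻³ m
(α₁L₁ + α₂L₂)ΔT = g
α₁L₁ + α₂L₂ = 12×10⁻⁶×0.5633 + 14×10⁻⁶×2.868 = 4.69116×10⁻⁵ m/K
ΔT = 1.72×10⁻³ / 4.69116×10⁻⁵ = 36.665 K
T = 13.1 + 36.665 = 49.765 °C

T = 49.8 °C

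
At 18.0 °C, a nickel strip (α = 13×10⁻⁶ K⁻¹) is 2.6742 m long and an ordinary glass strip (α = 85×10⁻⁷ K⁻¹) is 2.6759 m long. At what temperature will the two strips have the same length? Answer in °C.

T = 159.4 °C

Equal length when α₁L₁ΔT − α₂L₂ΔT = L₂ − L₁ = 1.70×10⁻³ m
α₁L₁ = 3.47646×10⁻⁵, α₂L₂ = 2.274515×10⁻⁵ → Δ(αL) = 1.201945×10⁻⁵ m/K
ΔT = 1.70×10⁻³ / 1.201945×10⁻⁵ = 141.437 K, so T = 18.0 + 141.437 = 159.437 °C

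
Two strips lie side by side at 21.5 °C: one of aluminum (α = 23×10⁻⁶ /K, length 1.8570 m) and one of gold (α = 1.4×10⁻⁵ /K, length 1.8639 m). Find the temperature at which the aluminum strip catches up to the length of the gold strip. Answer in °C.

Equal length when α₁L₁ΔT − α₂L₂ΔT = L₂ − L₁ = 6.90×10⁻³ m
α₁L₁ = 4.2711×10⁻⁵, α₂L₂ = 2.60946×10⁻⁵ → Δ(αL) = 1.66164×10⁻⁵ m/K
ΔT = 6.90×10⁻³ / 1.66164×10⁻⁵ = 415.252 K, so T = 21.5 + 415.252 = 436.752 °C

T = 436.8 °C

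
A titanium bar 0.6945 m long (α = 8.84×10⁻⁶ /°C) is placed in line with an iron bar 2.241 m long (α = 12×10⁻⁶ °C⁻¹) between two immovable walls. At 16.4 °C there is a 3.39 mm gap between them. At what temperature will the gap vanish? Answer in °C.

T = 119 °C

Gap closes when ΔL₁ + ΔL₂ = 3.39 mm = 3.39×10⁻³ m
(α₁L₁ + α₂L₂)ΔT = g
α₁L₁ + α₂L₂ = 8.84×10⁻⁶×0.6945 + 12×10⁻⁶×2.241 = 3.303138×10⁻⁵ m/K
ΔT = 3.39×10⁻³ / 3.303138×10⁻⁵ = 102.63 K
T = 16.4 + 102.63 = 119.03 °C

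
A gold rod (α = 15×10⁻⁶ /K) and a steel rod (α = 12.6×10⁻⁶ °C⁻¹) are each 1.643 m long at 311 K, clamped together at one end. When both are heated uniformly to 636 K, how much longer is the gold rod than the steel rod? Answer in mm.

ΔT = 325 K
gold: ΔL = 15×10⁻⁶ × 1.643 m × 325 = 8.0096×10⁻³ m = 8.0096 mm
steel: ΔL = 12.6×10⁻⁶ × 1.643 m × 325 = 6.7281×10⁻³ m = 6.7281 mm
difference = 8.0096 − 6.7281 = 1.2815 mm

1.28 mm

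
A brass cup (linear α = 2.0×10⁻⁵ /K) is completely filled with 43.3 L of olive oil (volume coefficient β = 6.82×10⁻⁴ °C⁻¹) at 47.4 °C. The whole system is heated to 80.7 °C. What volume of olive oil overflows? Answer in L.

The cup also expands: β_container ≈ 3α = 6.0×10⁻⁵ /K
Net overflow = V₀(β_liq − 3α_cont)ΔT
β − 3α = 6.82×10⁻⁴ − 6.0×10⁻⁵ = 6.22×10⁻⁴ /K; ΔT = 33.3 K
ΔV = 43.3 × 6.22×10⁻⁴ × 33.3 = 0.897 L

0.897 L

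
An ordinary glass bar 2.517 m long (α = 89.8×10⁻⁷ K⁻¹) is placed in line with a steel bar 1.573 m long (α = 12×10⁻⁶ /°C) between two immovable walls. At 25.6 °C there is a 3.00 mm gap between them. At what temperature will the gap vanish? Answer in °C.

T = 97.9 °C

α₁L₁ = 2.260266×10⁻⁵ m/K, α₂L₂ = 1.8876×10⁻⁵ m/K → total 4.147866×10⁻⁵ m/K
ΔT = g/(α₁L₁+α₂L₂) = 3.00×10⁻³ / 4.147866×10⁻⁵ = 72.326 K
T = 25.6 + 72.326 = 97.926 °C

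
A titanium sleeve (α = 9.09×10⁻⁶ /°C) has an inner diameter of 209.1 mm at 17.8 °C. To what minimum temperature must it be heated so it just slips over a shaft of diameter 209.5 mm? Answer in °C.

T = 228 °C

Required Δd = 209.5 − 209.1 = 0.4 mm
Δd = αd₀ΔT ⇒ ΔT = Δd/(αd₀) = 0.4 / (9.09×10⁻⁶ × 209.1) = 210.45 K
T_min = 17.8 + 210.45 = 228.25 °C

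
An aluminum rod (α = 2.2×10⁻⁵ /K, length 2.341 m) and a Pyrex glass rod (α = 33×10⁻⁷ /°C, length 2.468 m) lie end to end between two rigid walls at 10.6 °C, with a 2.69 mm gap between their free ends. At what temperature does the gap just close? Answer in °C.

Gap closes when ΔL₁ + ΔL₂ = 2.69 mm = 2.69×10⁻³ m
(α₁L₁ + α₂L₂)ΔT = g
α₁L₁ + α₂L₂ = 2.2×10⁻⁵×2.341 + 33×10⁻⁷×2.468 = 5.96464×10⁻⁵ m/K
ΔT = 2.69×10⁻³ / 5.96464×10⁻⁵ = 45.099 K
T = 10.6 + 45.099 = 55.699 °C

T = 55.7 °C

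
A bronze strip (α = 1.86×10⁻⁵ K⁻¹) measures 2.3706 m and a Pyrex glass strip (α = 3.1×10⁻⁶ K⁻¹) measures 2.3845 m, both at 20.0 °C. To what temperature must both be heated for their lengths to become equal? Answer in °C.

T = 398.7 °C

L₁(1 + α₁ΔT) = L₂(1 + α₂ΔT) ⇒ ΔT = (L₂ − L₁)/(α₁L₁ − α₂L₂)
L₂ − L₁ = 2.3845 − 2.3706 = 1.39×10⁻² m
α₁L₁ − α₂L₂ = 1.86×10⁻⁵×2.3706 − 3.1×10⁻⁶×2.3845 = 3.670121×10⁻⁵ m/K
ΔT = 1.39×10⁻² / 3.670121×10⁻⁵ = 378.734 K
T = 20.0 + 378.734 = 398.734 °C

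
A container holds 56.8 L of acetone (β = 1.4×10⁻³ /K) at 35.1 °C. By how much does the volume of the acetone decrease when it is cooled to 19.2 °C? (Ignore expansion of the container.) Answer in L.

ΔV = 1.26 L

|ΔT| = |19.2 − 35.1| = 15.9 K
ΔV = βV₀ΔT = (1.4×10⁻³)(56.8)(15.9) = 1.26 L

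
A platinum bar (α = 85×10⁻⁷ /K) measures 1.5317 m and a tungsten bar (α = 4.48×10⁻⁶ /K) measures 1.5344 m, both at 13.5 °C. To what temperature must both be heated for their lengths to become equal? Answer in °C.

T = 452.9 °C

L₁(1 + α₁ΔT) = L₂(1 + α₂ΔT) ⇒ ΔT = (L₂ − L₁)/(α₁L₁ − α₂L₂)
L₂ − L₁ = 1.5344 − 1.5317 = 2.70×10⁻³ m
α₁L₁ − α₂L₂ = 85×10⁻⁷×1.5317 − 4.48×10⁻⁶×1.5344 = 6.145338×10⁻⁶ m/K
ΔT = 2.70×10⁻³ / 6.145338×10⁻⁶ = 439.357 K
T = 13.5 + 439.357 = 452.857 °C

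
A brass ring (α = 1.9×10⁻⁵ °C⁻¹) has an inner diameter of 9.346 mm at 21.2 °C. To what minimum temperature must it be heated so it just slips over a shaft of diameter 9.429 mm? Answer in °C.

T = 489 °C

Required Δd = 9.429 − 9.346 = 0.083 mm
Δd = αd₀ΔT ⇒ ΔT = Δd/(αd₀) = 0.083 / (1.9×10⁻⁵ × 9.346) = 467.41 K
T_min = 21.2 + 467.41 = 488.61 °C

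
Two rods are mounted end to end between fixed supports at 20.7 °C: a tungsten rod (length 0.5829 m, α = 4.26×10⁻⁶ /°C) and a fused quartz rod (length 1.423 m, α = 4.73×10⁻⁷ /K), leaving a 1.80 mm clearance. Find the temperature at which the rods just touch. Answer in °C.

T = 591 °C

Gap closes when ΔL₁ + ΔL₂ = 1.80 mm = 1.80×10⁻³ m
(α₁L₁ + α₂L₂)ΔT = g
α₁L₁ + α₂L₂ = 4.26×10⁻⁶×0.5829 + 4.73×10⁻⁷×1.423 = 3.156233×10⁻⁶ m/K
ΔT = 1.80×10⁻³ / 3.156233×10⁻⁶ = 570.30 K
T = 20.7 + 570.30 = 591.00 °C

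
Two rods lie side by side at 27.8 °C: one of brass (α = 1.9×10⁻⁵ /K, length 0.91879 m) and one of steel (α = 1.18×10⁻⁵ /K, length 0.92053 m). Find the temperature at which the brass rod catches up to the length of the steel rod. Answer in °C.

Equal length when α₁L₁ΔT − α₂L₂ΔT = L₂ − L₁ = 1.74×10⁻³ m
α₁L₁ = 1.745701×10⁻⁵, α₂L₂ = 1.0862254×10⁻⁵ → Δ(αL) = 6.594756×10⁻⁶ m/K
ΔT = 1.74×10⁻³ / 6.594756×10⁻⁶ = 263.846 K, so T = 27.8 + 263.846 = 291.646 °C

T = 291.6 °C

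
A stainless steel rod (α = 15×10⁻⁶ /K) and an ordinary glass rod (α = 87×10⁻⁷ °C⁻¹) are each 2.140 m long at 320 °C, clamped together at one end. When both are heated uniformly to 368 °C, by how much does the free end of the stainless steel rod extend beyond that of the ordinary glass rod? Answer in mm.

ΔT = 48 K
stainless steel: ΔL = 15×10⁻⁶ × 2.140 m × 48 = 1.5408×10⁻³ m = 1.5408 mm
ordinary glass: ΔL = 87×10⁻⁷ × 2.140 m × 48 = 8.9366×10⁻⁴ m = 0.89366 mm
difference = 1.5408 − 0.89366 = 0.64714 mm

0.647 mm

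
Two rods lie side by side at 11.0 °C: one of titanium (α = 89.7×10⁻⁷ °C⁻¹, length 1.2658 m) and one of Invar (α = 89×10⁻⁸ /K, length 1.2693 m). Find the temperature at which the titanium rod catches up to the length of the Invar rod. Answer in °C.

T = 353.3 °C

L₁(1 + α₁ΔT) = L₂(1 + α₂ΔT) ⇒ ΔT = (L₂ − L₁)/(α₁L₁ − α₂L₂)
L₂ − L₁ = 1.2693 − 1.2658 = 3.50×10⁻³ m
α₁L₁ − α₂L₂ = 89.7×10⁻⁷×1.2658 − 89×10⁻⁸×1.2693 = 1.0224549×10⁻⁵ m/K
ΔT = 3.50×10⁻³ / 1.0224549×10⁻⁵ = 342.313 K
T = 11.0 + 342.313 = 353.313 °C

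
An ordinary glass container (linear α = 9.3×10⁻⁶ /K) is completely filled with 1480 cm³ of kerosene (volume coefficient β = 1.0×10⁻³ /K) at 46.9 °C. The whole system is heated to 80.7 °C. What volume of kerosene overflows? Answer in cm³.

The container also expands: β_container ≈ 3α = 2.79×10⁻⁵ /K
Net overflow = V₀(β_liq − 3α_cont)ΔT
β − 3α = 1.00×10⁻³ − 2.79×10⁻⁵ = 9.721×10⁻⁴ /K; ΔT = 33.8 K
ΔV = 1480 × 9.721×10⁻⁴ × 33.8 = 48.6 cm³

48.6 cm³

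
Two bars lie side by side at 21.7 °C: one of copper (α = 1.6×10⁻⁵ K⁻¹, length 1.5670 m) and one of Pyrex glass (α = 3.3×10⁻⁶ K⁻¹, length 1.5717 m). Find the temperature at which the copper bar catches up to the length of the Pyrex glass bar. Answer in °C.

T = 258.1 °C

Equal length when α₁L₁ΔT − α₂L₂ΔT = L₂ − L₁ = 4.70×10⁻³ m
α₁L₁ = 2.5072×10⁻⁵, α₂L₂ = 5.18661×10⁻⁶ → Δ(αL) = 1.988539×10⁻⁵ m/K
ΔT = 4.70×10⁻³ / 1.988539×10⁻⁵ = 236.354 K, so T = 21.7 + 236.354 = 258.054 °C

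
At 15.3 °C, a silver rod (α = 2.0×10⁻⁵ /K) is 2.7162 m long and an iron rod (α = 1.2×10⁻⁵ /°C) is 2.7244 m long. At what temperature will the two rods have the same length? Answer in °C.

Equal length when α₁L₁ΔT − α₂L₂ΔT = L₂ − L₁ = 8.20×10⁻³ m
α₁L₁ = 5.4324×10⁻⁵, α₂L₂ = 3.26928×10⁻⁵ → Δ(αL) = 2.16312×10⁻⁵ m/K
ΔT = 8.20×10⁻³ / 2.16312×10⁻⁵ = 379.082 K, so T = 15.3 + 379.082 = 394.382 °C

T = 394.4 °C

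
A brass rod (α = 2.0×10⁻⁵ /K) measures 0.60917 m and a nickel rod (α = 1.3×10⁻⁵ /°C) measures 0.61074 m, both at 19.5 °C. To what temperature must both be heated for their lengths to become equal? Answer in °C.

L₁(1 + α₁ΔT) = L₂(1 + α₂ΔT) ⇒ ΔT = (L₂ − L₁)/(α₁L₁ − α₂L₂)
L₂ − L₁ = 0.61074 − 0.60917 = 1.57×10⁻³ m
α₁L₁ − α₂L₂ = 2.0×10⁻⁵×0.60917 − 1.3×10⁻⁵×0.61074 = 4.24378×10⁻⁶ m/K
ΔT = 1.57×10⁻³ / 4.24378×10⁻⁶ = 369.953 K
T = 19.5 + 369.953 = 389.453 °C

T = 389.5 °C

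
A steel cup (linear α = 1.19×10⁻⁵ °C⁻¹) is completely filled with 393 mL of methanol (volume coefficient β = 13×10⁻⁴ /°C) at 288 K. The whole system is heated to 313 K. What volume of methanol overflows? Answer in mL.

12.4 mL

The cup also expands: β_container ≈ 3α = 3.57×10⁻⁵ /K
Net overflow = V₀(β_liq − 3α_cont)ΔT
β − 3α = 1.30×10⁻³ − 3.57×10⁻⁵ = 1.2643×10⁻³ /K; ΔT = 25 K
ΔV = 393 × 1.2643×10⁻³ × 25 = 12.4 mL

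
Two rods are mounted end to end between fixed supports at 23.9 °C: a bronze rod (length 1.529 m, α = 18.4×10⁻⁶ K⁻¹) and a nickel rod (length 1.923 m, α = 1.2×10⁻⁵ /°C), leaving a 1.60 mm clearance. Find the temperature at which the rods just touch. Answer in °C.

T = 55.1 °C

Gap closes when ΔL₁ + ΔL₂ = 1.60 mm = 1.60×10⁻³ m
(α₁L₁ + α₂L₂)ΔT = g
α₁L₁ + α₂L₂ = 18.4×10⁻⁶×1.529 + 1.2×10⁻⁵×1.923 = 5.12096×10⁻⁵ m/K
ΔT = 1.60×10⁻³ / 5.12096×10⁻⁵ = 31.244 K
T = 23.9 + 31.244 = 55.144 °C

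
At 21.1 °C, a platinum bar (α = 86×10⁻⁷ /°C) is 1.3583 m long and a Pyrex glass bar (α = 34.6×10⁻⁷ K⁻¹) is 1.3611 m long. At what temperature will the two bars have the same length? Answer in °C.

Equal length when α₁L₁ΔT − α₂L₂ΔT = L₂ − L₁ = 2.80×10⁻³ m
α₁L₁ = 1.168138×10⁻⁵, α₂L₂ = 4.709406×10⁻⁶ → Δ(αL) = 6.971974×10⁻⁶ m/K
ΔT = 2.80×10⁻³ / 6.971974×10⁻⁶ = 401.608 K, so T = 21.1 + 401.608 = 422.708 °C

T = 422.7 °C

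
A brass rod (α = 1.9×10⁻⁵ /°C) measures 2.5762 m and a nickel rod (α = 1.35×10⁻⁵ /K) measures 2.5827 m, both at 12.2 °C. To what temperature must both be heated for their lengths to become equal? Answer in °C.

T = 473.8 °C

Equal length when α₁L₁ΔT − α₂L₂ΔT = L₂ − L₁ = 6.50×10⁻³ m
α₁L₁ = 4.89478×10⁻⁵, α₂L₂ = 3.486645×10⁻⁵ → Δ(αL) = 1.408135×10⁻⁵ m/K
ΔT = 6.50×10⁻³ / 1.408135×10⁻⁵ = 461.603 K, so T = 12.2 + 461.603 = 473.803 °C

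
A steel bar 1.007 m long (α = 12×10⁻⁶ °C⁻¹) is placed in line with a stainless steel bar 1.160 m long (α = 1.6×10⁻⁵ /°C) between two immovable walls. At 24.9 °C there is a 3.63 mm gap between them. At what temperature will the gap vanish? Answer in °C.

T = 143 °C

α₁L₁ = 1.2084×10⁻⁵ m/K, α₂L₂ = 1.856×10⁻⁵ m/K → total 3.0644×10⁻⁵ m/K
ΔT = g/(α₁L₁+α₂L₂) = 3.63×10⁻³ / 3.0644×10⁻⁵ = 118.46 K
T = 24.9 + 118.46 = 143.36 °C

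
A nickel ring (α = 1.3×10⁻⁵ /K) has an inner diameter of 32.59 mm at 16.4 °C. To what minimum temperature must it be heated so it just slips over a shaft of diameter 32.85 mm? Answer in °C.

T = 630 °C

Required Δd = 32.85 − 32.59 = 0.26 mm
Δd = αd₀ΔT ⇒ ΔT = Δd/(αd₀) = 0.26 / (1.3×10⁻⁵ × 32.59) = 613.69 K
T_min = 16.4 + 613.69 = 630.09 °C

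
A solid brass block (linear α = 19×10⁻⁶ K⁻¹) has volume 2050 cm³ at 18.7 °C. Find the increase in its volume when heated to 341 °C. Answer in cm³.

ΔV = 37.7 cm³

Isotropic solid: β ≈ 3α = 5.7×10⁻⁵ /K; ΔT = 322.3 K
ΔV = 3αV₀ΔT = 3(19×10⁻⁶)(2050)(322.3) = 37.7 cm³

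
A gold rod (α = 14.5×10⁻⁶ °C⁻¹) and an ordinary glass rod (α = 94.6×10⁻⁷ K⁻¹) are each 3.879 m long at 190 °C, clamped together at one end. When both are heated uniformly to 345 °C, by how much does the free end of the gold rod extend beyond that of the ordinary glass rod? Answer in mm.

3.03 mm

ΔT = 155 K
gold: ΔL = 14.5×10⁻⁶ × 3.879 m × 155 = 8.7181×10⁻³ m = 8.7181 mm
ordinary glass: ΔL = 94.6×10⁻⁷ × 3.879 m × 155 = 5.6878×10⁻³ m = 5.6878 mm
difference = 8.7181 − 5.6878 = 3.0303 mm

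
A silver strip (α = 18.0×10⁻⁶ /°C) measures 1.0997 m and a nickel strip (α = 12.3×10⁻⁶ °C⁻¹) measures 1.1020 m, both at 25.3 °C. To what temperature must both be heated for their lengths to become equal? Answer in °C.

T = 393.9 °C

Equal length when α₁L₁ΔT − α₂L₂ΔT = L₂ − L₁ = 2.30×10⁻³ m
α₁L₁ = 1.97946×10⁻⁵, α₂L₂ = 1.35546×10⁻⁵ → Δ(αL) = 6.24×10⁻⁶ m/K
ΔT = 2.30×10⁻³ / 6.24×10⁻⁶ = 368.590 K, so T = 25.3 + 368.590 = 393.890 °C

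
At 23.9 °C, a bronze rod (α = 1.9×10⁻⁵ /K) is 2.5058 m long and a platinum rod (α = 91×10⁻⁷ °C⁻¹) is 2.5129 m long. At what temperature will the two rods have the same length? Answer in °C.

T = 310.9 °C

L₁(1 + α₁ΔT) = L₂(1 + α₂ΔT) ⇒ ΔT = (L₂ − L₁)/(α₁L₁ − α₂L₂)
L₂ − L₁ = 2.5129 − 2.5058 = 7.10×10⁻³ m
α₁L₁ − α₂L₂ = 1.9×10⁻⁵×2.5058 − 91×10⁻⁷×2.5129 = 2.474281×10⁻⁵ m/K
ΔT = 7.10×10⁻³ / 2.474281×10⁻⁵ = 286.952 K
T = 23.9 + 286.952 = 310.852 °C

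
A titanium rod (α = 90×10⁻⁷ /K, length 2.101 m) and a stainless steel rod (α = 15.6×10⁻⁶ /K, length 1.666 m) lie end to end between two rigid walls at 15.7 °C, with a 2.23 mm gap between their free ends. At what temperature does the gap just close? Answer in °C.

T = 65.4 °C

α₁L₁ = 1.8909×10⁻⁵ m/K, α₂L₂ = 2.59896×10⁻⁵ m/K → total 4.48986×10⁻⁵ m/K
ΔT = g/(α₁L₁+α₂L₂) = 2.23×10⁻³ / 4.48986×10⁻⁵ = 49.667 K
T = 15.7 + 49.667 = 65.367 °C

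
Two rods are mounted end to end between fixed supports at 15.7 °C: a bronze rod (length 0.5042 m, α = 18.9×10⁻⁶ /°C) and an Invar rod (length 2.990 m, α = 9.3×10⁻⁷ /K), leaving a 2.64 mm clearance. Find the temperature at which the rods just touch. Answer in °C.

T = 230 °C

Gap closes when ΔL₁ + ΔL₂ = 2.64 mm = 2.64×10⁻³ m
(α₁L₁ + α₂L₂)ΔT = g
α₁L₁ + α₂L₂ = 18.9×10⁻⁶×0.5042 + 9.3×10⁻⁷×2.990 = 1.231008×10⁻⁵ m/K
ΔT = 2.64×10⁻³ / 1.231008×10⁻⁵ = 214.46 K
T = 15.7 + 214.46 = 230.16 °C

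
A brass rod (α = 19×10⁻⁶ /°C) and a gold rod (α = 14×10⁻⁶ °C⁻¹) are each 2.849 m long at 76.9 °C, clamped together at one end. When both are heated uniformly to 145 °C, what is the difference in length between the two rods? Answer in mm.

0.970 mm

ΔT = 68.1 K
brass: ΔL = 19×10⁻⁶ × 2.849 m × 68.1 = 3.6863×10⁻³ m = 3.6863 mm
gold: ΔL = 14×10⁻⁶ × 2.849 m × 68.1 = 2.7162×10⁻³ m = 2.7162 mm
difference = 3.6863 − 2.7162 = 0.9701 mm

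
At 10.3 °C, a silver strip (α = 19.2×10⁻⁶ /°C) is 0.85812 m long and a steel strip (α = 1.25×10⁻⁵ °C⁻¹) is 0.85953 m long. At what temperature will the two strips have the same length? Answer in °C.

L₁(1 + α₁ΔT) = L₂(1 + α₂ΔT) ⇒ ΔT = (L₂ − L₁)/(α₁L₁ − α₂L₂)
L₂ − L₁ = 0.85953 − 0.85812 = 1.41×10⁻³ m
α₁L₁ − α₂L₂ = 19.2×10⁻⁶×0.85812 − 1.25×10⁻⁵×0.85953 = 5.731779×10⁻⁶ m/K
ΔT = 1.41×10⁻³ / 5.731779×10⁻⁶ = 245.997 K
T = 10.3 + 245.997 = 256.297 °C

T = 256.3 °C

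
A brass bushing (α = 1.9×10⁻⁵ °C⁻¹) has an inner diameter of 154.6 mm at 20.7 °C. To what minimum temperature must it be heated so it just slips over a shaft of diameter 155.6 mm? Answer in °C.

Required Δd = 155.6 − 154.6 = 1.0 mm
Δd = αd₀ΔT ⇒ ΔT = Δd/(αd₀) = 1.0 / (1.9×10⁻⁵ × 154.6) = 340.44 K
T_min = 20.7 + 340.44 = 361.14 °C

T = 361 °C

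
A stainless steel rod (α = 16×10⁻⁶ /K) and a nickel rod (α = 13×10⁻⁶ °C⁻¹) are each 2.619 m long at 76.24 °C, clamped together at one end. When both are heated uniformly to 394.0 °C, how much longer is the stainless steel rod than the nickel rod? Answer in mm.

ΔT = 317.76 K
stainless steel: ΔL = 16×10⁻⁶ × 2.619 m × 317.76 = 1.3315×10⁻² m = 13.315 mm
nickel: ΔL = 13×10⁻⁶ × 2.619 m × 317.76 = 1.0819×10⁻² m = 10.819 mm
difference = 13.315 − 10.819 = 2.496 mm

2.50 mm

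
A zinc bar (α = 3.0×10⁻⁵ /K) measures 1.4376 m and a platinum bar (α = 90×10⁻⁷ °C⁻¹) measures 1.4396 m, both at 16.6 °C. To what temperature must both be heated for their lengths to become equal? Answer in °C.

Equal length when α₁L₁ΔT − α₂L₂ΔT = L₂ − L₁ = 2.00×10⁻³ m
α₁L₁ = 4.3128×10⁻⁵, α₂L₂ = 1.29564×10⁻⁵ → Δ(αL) = 3.01716×10⁻⁵ m/K
ΔT = 2.00×10⁻³ / 3.01716×10⁻⁵ = 66.2875 K, so T = 16.6 + 66.2875 = 82.8875 °C

T = 82.89 °C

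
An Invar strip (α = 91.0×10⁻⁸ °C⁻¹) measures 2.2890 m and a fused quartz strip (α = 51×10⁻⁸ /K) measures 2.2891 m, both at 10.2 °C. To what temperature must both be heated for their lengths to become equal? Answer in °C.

Equal length when α₁L₁ΔT − α₂L₂ΔT = L₂ − L₁ = 1.00×10⁻⁴ m
α₁L₁ = 2.08299×10⁻⁶, α₂L₂ = 1.167441×10⁻⁶ → Δ(αL) = 9.15549×10⁻⁷ m/K
ΔT = 1.00×10⁻⁴ / 9.15549×10⁻⁷ = 109.224 K, so T = 10.2 + 109.224 = 119.424 °C

T = 119.4 °C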